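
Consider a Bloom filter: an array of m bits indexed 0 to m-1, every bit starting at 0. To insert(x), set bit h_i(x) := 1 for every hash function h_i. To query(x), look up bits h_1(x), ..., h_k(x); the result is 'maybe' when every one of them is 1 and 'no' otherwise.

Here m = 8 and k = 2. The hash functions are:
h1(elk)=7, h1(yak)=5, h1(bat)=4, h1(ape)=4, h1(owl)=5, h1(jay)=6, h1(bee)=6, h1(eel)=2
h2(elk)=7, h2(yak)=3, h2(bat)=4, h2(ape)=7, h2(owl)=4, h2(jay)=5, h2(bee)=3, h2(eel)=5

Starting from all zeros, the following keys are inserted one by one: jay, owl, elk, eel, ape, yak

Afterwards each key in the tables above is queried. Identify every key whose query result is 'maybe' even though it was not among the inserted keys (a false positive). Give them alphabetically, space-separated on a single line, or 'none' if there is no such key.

Answer: bat bee

Derivation:
Start: bits=00000000
After insert 'jay': sets bits 5 6 -> bits=00000110
After insert 'owl': sets bits 4 5 -> bits=00001110
After insert 'elk': sets bits 7 -> bits=00001111
After insert 'eel': sets bits 2 5 -> bits=00101111
After insert 'ape': sets bits 4 7 -> bits=00101111
After insert 'yak': sets bits 3 5 -> bits=00111111
Not inserted: bat bee — query each against bits=00111111:
query bat: checks bit4=1 (all 1) -> maybe => FALSE POSITIVE
query bee: checks bit3=1, bit6=1 (all 1) -> maybe => FALSE POSITIVE
False positives (alphabetical): bat bee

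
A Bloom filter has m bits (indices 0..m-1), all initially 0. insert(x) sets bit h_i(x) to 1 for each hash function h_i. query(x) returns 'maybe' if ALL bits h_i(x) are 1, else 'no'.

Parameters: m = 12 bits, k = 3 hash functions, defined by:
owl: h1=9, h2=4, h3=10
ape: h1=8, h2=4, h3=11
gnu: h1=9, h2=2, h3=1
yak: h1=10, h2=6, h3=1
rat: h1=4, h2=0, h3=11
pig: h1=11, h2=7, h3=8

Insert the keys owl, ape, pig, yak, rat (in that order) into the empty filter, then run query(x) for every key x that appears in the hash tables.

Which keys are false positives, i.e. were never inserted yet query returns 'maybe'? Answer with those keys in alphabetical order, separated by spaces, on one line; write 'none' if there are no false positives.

Answer: none

Derivation:
Start: bits=000000000000
After insert 'owl': sets bits 4 9 10 -> bits=000010000110
After insert 'ape': sets bits 4 8 11 -> bits=000010001111
After insert 'pig': sets bits 7 8 11 -> bits=000010011111
After insert 'yak': sets bits 1 6 10 -> bits=010010111111
After insert 'rat': sets bits 0 4 11 -> bits=110010111111
Not inserted: gnu — query each against bits=110010111111:
query gnu: checks bit1=1, bit2=0, bit9=1 (has a 0) -> no => not a false positive
False positives (alphabetical): none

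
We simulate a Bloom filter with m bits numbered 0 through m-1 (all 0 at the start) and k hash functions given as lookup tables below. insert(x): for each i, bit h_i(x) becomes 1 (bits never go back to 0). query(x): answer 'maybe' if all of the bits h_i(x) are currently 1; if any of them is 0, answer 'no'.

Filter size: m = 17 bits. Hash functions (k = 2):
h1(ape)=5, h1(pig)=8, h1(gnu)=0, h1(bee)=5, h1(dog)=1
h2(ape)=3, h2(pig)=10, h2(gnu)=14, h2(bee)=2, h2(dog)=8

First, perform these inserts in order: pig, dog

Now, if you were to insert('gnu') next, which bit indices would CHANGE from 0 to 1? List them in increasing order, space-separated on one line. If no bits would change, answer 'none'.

Answer: 0 14

Derivation:
Start: bits=00000000000000000
After insert 'pig': sets bits 8 10 -> bits=00000000101000000
After insert 'dog': sets bits 1 8 -> bits=01000000101000000
insert 'gnu' would touch bits 0 14; currently bit0=0, bit14=0
Bits that are 0 among those (would change 0->1): 0 14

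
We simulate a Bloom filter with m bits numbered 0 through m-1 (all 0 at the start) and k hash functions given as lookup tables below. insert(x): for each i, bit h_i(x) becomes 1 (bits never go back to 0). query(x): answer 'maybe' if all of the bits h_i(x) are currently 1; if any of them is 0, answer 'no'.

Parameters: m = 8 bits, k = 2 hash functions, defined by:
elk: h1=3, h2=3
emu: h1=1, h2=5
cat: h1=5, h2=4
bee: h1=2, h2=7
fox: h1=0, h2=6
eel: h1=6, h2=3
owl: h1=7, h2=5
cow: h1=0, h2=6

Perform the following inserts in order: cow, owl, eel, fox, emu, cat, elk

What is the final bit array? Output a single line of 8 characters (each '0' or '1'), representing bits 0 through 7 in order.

Start: bits=00000000
After insert 'cow': sets bits 0 6 -> bits=10000010
After insert 'owl': sets bits 5 7 -> bits=10000111
After insert 'eel': sets bits 3 6 -> bits=10010111
After insert 'fox': sets bits 0 6 -> bits=10010111
After insert 'emu': sets bits 1 5 -> bits=11010111
After insert 'cat': sets bits 4 5 -> bits=11011111
After insert 'elk': sets bits 3 -> bits=11011111

Answer: 11011111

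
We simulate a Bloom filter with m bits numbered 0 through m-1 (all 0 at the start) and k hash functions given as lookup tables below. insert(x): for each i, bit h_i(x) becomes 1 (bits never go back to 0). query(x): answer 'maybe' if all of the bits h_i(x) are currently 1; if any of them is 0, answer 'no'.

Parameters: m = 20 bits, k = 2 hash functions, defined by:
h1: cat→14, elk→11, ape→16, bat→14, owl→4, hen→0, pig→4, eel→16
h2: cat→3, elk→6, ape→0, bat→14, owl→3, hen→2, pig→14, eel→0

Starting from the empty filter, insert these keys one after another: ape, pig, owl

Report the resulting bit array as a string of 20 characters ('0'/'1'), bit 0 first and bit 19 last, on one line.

Answer: 10011000000000101000

Derivation:
Start: bits=00000000000000000000
After insert 'ape': sets bits 0 16 -> bits=10000000000000001000
After insert 'pig': sets bits 4 14 -> bits=10001000000000101000
After insert 'owl': sets bits 3 4 -> bits=10011000000000101000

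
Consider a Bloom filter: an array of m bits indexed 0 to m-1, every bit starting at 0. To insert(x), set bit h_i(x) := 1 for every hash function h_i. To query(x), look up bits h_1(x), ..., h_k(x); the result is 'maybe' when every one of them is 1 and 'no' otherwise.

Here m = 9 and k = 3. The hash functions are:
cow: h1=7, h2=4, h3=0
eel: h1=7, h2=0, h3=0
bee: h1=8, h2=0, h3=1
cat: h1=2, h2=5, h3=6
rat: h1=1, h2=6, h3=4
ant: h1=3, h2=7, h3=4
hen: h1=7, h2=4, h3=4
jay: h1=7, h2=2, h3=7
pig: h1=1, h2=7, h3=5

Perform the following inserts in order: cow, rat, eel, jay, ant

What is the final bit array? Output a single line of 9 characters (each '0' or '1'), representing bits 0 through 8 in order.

Start: bits=000000000
After insert 'cow': sets bits 0 4 7 -> bits=100010010
After insert 'rat': sets bits 1 4 6 -> bits=110010110
After insert 'eel': sets bits 0 7 -> bits=110010110
After insert 'jay': sets bits 2 7 -> bits=111010110
After insert 'ant': sets bits 3 4 7 -> bits=111110110

Answer: 111110110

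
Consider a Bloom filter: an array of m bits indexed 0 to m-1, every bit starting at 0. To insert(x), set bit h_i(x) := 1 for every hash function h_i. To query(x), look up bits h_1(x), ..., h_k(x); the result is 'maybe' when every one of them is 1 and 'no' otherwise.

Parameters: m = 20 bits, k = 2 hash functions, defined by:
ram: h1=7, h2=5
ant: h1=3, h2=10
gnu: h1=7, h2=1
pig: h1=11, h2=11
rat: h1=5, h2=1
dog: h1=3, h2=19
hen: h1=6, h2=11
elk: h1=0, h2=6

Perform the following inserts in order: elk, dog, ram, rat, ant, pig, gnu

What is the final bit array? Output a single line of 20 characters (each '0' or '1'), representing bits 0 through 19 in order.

Start: bits=00000000000000000000
After insert 'elk': sets bits 0 6 -> bits=10000010000000000000
After insert 'dog': sets bits 3 19 -> bits=10010010000000000001
After insert 'ram': sets bits 5 7 -> bits=10010111000000000001
After insert 'rat': sets bits 1 5 -> bits=11010111000000000001
After insert 'ant': sets bits 3 10 -> bits=11010111001000000001
After insert 'pig': sets bits 11 -> bits=11010111001100000001
After insert 'gnu': sets bits 1 7 -> bits=11010111001100000001

Answer: 11010111001100000001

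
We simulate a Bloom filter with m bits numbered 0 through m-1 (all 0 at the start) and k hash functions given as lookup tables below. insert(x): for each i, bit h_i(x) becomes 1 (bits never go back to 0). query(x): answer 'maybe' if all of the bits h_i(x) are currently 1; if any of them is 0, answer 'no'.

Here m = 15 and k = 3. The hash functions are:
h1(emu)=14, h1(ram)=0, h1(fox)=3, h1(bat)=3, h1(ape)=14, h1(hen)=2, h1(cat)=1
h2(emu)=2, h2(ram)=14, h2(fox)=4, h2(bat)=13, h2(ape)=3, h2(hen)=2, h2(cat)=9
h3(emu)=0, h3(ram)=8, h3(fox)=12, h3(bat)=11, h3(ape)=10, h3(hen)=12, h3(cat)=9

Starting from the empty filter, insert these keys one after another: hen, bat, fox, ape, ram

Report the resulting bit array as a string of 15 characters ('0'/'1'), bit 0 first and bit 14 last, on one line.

Answer: 101110001011111

Derivation:
Start: bits=000000000000000
After insert 'hen': sets bits 2 12 -> bits=001000000000100
After insert 'bat': sets bits 3 11 13 -> bits=001100000001110
After insert 'fox': sets bits 3 4 12 -> bits=001110000001110
After insert 'ape': sets bits 3 10 14 -> bits=001110000011111
After insert 'ram': sets bits 0 8 14 -> bits=101110001011111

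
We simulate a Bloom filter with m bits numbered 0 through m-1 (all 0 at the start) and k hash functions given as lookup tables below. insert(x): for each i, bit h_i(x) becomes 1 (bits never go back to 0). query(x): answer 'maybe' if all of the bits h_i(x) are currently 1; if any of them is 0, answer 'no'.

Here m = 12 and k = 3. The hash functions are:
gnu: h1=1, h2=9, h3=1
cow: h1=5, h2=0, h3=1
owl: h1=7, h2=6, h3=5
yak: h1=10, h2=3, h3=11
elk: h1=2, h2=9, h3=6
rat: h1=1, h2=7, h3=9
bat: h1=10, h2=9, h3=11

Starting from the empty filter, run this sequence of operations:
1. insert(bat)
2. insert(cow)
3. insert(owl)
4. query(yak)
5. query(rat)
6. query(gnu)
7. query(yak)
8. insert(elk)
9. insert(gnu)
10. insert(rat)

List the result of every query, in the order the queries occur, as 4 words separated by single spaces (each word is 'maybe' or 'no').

Answer: no maybe maybe no

Derivation:
Start: bits=000000000000
Op 1: insert bat -> sets bits 9 10 11 -> bits=000000000111
Op 2: insert cow -> sets bits 0 1 5 -> bits=110001000111
Op 3: insert owl -> sets bits 5 6 7 -> bits=110001110111
Op 4: query yak -> checks bit3=0, bit10=1, bit11=1 (has a 0) -> no
Op 5: query rat -> checks bit1=1, bit7=1, bit9=1 (all 1) -> maybe
Op 6: query gnu -> checks bit1=1, bit9=1 (all 1) -> maybe
Op 7: query yak -> checks bit3=0, bit10=1, bit11=1 (has a 0) -> no
Op 8: insert elk -> sets bits 2 6 9 -> bits=111001110111
Op 9: insert gnu -> sets bits 1 9 -> bits=111001110111
Op 10: insert rat -> sets bits 1 7 9 -> bits=111001110111
Query results in order: no maybe maybe no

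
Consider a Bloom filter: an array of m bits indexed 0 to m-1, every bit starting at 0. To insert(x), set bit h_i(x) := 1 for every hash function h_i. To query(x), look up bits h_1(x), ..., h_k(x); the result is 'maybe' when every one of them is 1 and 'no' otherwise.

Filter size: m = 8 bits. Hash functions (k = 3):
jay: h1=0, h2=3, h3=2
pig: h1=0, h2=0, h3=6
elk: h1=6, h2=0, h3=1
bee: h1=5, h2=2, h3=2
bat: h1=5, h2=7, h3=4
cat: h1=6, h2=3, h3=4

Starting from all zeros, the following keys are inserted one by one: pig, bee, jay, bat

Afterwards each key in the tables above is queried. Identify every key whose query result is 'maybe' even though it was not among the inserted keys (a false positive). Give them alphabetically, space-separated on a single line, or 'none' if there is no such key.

Answer: cat

Derivation:
Start: bits=00000000
After insert 'pig': sets bits 0 6 -> bits=10000010
After insert 'bee': sets bits 2 5 -> bits=10100110
After insert 'jay': sets bits 0 2 3 -> bits=10110110
After insert 'bat': sets bits 4 5 7 -> bits=10111111
Not inserted: cat elk — query each against bits=10111111:
query cat: checks bit3=1, bit4=1, bit6=1 (all 1) -> maybe => FALSE POSITIVE
query elk: checks bit0=1, bit1=0, bit6=1 (has a 0) -> no => not a false positive
False positives (alphabetical): cat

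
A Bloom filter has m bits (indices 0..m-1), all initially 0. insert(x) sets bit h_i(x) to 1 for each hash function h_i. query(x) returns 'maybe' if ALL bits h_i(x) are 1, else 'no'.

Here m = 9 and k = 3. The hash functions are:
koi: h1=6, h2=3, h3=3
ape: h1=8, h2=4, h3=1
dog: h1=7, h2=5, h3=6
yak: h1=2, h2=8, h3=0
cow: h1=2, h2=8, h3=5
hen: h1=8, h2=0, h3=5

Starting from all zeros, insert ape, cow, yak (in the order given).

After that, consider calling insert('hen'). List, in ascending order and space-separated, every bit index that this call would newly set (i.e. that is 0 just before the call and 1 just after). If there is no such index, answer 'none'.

Start: bits=000000000
After insert 'ape': sets bits 1 4 8 -> bits=010010001
After insert 'cow': sets bits 2 5 8 -> bits=011011001
After insert 'yak': sets bits 0 2 8 -> bits=111011001
insert 'hen' would touch bits 0 5 8; currently bit0=1, bit5=1, bit8=1
Bits that are 0 among those (would change 0->1): none

Answer: none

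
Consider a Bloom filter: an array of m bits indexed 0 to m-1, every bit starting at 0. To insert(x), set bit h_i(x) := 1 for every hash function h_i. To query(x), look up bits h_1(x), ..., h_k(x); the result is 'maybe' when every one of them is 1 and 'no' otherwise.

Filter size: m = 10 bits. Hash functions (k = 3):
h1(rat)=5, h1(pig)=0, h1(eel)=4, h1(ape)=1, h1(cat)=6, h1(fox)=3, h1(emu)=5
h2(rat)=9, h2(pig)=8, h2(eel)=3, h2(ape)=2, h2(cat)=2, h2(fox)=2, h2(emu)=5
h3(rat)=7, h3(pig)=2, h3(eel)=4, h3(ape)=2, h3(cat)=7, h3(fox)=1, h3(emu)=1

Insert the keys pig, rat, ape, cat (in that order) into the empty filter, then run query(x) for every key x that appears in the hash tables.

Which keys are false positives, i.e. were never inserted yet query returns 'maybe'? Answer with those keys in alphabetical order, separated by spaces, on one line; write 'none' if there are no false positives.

Answer: emu

Derivation:
Start: bits=0000000000
After insert 'pig': sets bits 0 2 8 -> bits=1010000010
After insert 'rat': sets bits 5 7 9 -> bits=1010010111
After insert 'ape': sets bits 1 2 -> bits=1110010111
After insert 'cat': sets bits 2 6 7 -> bits=1110011111
Not inserted: eel emu fox — query each against bits=1110011111:
query eel: checks bit3=0, bit4=0 (has a 0) -> no => not a false positive
query emu: checks bit1=1, bit5=1 (all 1) -> maybe => FALSE POSITIVE
query fox: checks bit1=1, bit2=1, bit3=0 (has a 0) -> no => not a false positive
False positives (alphabetical): emu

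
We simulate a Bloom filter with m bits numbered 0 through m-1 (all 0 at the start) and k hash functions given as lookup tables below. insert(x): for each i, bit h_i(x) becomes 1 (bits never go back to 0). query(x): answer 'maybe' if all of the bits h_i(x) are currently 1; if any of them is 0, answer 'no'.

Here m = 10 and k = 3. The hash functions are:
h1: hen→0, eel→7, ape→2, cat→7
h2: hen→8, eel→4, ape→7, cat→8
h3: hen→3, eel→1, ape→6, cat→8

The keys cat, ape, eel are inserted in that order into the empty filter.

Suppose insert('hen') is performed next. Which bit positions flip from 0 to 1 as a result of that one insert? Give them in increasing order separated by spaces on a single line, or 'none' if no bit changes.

Answer: 0 3

Derivation:
Start: bits=0000000000
After insert 'cat': sets bits 7 8 -> bits=0000000110
After insert 'ape': sets bits 2 6 7 -> bits=0010001110
After insert 'eel': sets bits 1 4 7 -> bits=0110101110
insert 'hen' would touch bits 0 3 8; currently bit0=0, bit3=0, bit8=1
Bits that are 0 among those (would change 0->1): 0 3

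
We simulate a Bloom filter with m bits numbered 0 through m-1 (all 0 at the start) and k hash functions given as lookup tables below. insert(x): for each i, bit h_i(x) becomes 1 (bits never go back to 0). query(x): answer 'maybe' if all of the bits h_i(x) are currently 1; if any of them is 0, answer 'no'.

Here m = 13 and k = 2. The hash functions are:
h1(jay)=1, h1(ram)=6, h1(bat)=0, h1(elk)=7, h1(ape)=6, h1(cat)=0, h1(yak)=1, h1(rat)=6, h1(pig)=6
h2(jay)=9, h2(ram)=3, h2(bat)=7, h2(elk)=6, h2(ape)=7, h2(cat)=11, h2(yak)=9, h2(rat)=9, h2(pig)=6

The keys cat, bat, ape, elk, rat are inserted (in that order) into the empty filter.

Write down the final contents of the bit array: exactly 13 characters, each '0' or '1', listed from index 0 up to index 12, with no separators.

Start: bits=0000000000000
After insert 'cat': sets bits 0 11 -> bits=1000000000010
After insert 'bat': sets bits 0 7 -> bits=1000000100010
After insert 'ape': sets bits 6 7 -> bits=1000001100010
After insert 'elk': sets bits 6 7 -> bits=1000001100010
After insert 'rat': sets bits 6 9 -> bits=1000001101010

Answer: 1000001101010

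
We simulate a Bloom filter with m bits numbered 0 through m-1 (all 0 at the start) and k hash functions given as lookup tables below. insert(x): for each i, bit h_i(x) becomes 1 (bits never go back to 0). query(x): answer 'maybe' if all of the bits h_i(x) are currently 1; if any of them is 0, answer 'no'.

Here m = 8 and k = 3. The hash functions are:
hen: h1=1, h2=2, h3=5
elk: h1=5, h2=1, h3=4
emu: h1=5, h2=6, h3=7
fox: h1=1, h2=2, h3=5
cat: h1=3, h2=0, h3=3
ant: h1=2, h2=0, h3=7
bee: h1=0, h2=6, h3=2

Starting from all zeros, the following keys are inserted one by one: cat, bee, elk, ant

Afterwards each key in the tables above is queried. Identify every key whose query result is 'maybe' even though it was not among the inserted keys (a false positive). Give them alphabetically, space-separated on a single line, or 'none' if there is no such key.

Answer: emu fox hen

Derivation:
Start: bits=00000000
After insert 'cat': sets bits 0 3 -> bits=10010000
After insert 'bee': sets bits 0 2 6 -> bits=10110010
After insert 'elk': sets bits 1 4 5 -> bits=11111110
After insert 'ant': sets bits 0 2 7 -> bits=11111111
Not inserted: emu fox hen — query each against bits=11111111:
query emu: checks bit5=1, bit6=1, bit7=1 (all 1) -> maybe => FALSE POSITIVE
query fox: checks bit1=1, bit2=1, bit5=1 (all 1) -> maybe => FALSE POSITIVE
query hen: checks bit1=1, bit2=1, bit5=1 (all 1) -> maybe => FALSE POSITIVE
False positives (alphabetical): emu fox hen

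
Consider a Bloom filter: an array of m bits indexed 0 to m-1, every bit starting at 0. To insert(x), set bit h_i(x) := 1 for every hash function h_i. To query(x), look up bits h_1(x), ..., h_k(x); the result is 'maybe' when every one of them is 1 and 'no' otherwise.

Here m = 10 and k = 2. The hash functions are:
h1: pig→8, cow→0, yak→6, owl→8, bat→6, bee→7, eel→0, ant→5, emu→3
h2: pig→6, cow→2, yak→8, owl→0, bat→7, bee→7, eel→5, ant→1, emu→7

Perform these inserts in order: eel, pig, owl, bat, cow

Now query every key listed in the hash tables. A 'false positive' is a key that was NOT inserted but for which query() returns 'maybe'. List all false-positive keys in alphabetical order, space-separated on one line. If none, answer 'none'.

Answer: bee yak

Derivation:
Start: bits=0000000000
After insert 'eel': sets bits 0 5 -> bits=1000010000
After insert 'pig': sets bits 6 8 -> bits=1000011010
After insert 'owl': sets bits 0 8 -> bits=1000011010
After insert 'bat': sets bits 6 7 -> bits=1000011110
After insert 'cow': sets bits 0 2 -> bits=1010011110
Not inserted: ant bee emu yak — query each against bits=1010011110:
query ant: checks bit1=0, bit5=1 (has a 0) -> no => not a false positive
query bee: checks bit7=1 (all 1) -> maybe => FALSE POSITIVE
query emu: checks bit3=0, bit7=1 (has a 0) -> no => not a false positive
query yak: checks bit6=1, bit8=1 (all 1) -> maybe => FALSE POSITIVE
False positives (alphabetical): bee yak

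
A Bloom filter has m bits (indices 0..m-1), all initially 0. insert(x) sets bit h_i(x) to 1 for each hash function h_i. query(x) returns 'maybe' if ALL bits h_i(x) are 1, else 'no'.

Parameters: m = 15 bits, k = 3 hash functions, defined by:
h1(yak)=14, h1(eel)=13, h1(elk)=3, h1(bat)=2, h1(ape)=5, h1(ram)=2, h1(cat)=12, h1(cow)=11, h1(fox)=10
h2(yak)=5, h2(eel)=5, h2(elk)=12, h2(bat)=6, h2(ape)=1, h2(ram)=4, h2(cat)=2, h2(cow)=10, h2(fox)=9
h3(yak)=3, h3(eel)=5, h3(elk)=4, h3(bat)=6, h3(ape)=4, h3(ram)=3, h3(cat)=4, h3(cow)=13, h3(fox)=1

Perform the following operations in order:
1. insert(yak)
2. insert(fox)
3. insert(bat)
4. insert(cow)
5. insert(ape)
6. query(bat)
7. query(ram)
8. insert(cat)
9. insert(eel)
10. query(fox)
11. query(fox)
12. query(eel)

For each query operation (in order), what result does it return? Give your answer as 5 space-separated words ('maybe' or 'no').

Answer: maybe maybe maybe maybe maybe

Derivation:
Start: bits=000000000000000
Op 1: insert yak -> sets bits 3 5 14 -> bits=000101000000001
Op 2: insert fox -> sets bits 1 9 10 -> bits=010101000110001
Op 3: insert bat -> sets bits 2 6 -> bits=011101100110001
Op 4: insert cow -> sets bits 10 11 13 -> bits=011101100111011
Op 5: insert ape -> sets bits 1 4 5 -> bits=011111100111011
Op 6: query bat -> checks bit2=1, bit6=1 (all 1) -> maybe
Op 7: query ram -> checks bit2=1, bit3=1, bit4=1 (all 1) -> maybe
Op 8: insert cat -> sets bits 2 4 12 -> bits=011111100111111
Op 9: insert eel -> sets bits 5 13 -> bits=011111100111111
Op 10: query fox -> checks bit1=1, bit9=1, bit10=1 (all 1) -> maybe
Op 11: query fox -> checks bit1=1, bit9=1, bit10=1 (all 1) -> maybe
Op 12: query eel -> checks bit5=1, bit13=1 (all 1) -> maybe
Query results in order: maybe maybe maybe maybe maybe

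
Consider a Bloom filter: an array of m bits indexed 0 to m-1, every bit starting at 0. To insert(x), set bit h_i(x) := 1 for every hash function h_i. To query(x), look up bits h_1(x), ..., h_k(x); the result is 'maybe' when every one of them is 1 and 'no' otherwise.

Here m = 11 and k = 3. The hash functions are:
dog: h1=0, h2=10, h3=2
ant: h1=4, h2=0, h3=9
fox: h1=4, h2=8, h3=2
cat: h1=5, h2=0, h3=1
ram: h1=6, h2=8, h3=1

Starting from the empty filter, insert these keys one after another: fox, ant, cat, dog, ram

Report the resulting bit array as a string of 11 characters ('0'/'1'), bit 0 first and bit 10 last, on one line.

Answer: 11101110111

Derivation:
Start: bits=00000000000
After insert 'fox': sets bits 2 4 8 -> bits=00101000100
After insert 'ant': sets bits 0 4 9 -> bits=10101000110
After insert 'cat': sets bits 0 1 5 -> bits=11101100110
After insert 'dog': sets bits 0 2 10 -> bits=11101100111
After insert 'ram': sets bits 1 6 8 -> bits=11101110111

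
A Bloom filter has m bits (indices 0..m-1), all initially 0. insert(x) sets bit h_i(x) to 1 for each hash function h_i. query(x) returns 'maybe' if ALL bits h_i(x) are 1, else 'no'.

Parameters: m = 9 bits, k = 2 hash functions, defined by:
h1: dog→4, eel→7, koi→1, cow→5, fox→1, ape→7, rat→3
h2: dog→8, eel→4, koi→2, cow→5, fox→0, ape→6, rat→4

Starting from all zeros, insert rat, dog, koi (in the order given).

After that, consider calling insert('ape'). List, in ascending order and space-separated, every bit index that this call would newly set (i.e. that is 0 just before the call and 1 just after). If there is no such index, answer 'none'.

Start: bits=000000000
After insert 'rat': sets bits 3 4 -> bits=000110000
After insert 'dog': sets bits 4 8 -> bits=000110001
After insert 'koi': sets bits 1 2 -> bits=011110001
insert 'ape' would touch bits 6 7; currently bit6=0, bit7=0
Bits that are 0 among those (would change 0->1): 6 7

Answer: 6 7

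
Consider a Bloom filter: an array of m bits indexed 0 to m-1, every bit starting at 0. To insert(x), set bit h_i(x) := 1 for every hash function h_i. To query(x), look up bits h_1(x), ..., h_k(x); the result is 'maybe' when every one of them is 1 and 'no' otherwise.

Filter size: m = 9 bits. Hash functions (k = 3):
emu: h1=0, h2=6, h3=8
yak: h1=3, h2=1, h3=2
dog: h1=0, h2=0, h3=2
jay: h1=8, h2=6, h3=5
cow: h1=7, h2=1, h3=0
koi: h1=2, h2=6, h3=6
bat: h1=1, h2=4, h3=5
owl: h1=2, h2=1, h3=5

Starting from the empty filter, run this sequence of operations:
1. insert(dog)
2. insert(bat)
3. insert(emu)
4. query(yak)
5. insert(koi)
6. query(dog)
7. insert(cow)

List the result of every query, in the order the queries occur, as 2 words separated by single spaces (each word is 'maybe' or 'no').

Answer: no maybe

Derivation:
Start: bits=000000000
Op 1: insert dog -> sets bits 0 2 -> bits=101000000
Op 2: insert bat -> sets bits 1 4 5 -> bits=111011000
Op 3: insert emu -> sets bits 0 6 8 -> bits=111011101
Op 4: query yak -> checks bit1=1, bit2=1, bit3=0 (has a 0) -> no
Op 5: insert koi -> sets bits 2 6 -> bits=111011101
Op 6: query dog -> checks bit0=1, bit2=1 (all 1) -> maybe
Op 7: insert cow -> sets bits 0 1 7 -> bits=111011111
Query results in order: no maybe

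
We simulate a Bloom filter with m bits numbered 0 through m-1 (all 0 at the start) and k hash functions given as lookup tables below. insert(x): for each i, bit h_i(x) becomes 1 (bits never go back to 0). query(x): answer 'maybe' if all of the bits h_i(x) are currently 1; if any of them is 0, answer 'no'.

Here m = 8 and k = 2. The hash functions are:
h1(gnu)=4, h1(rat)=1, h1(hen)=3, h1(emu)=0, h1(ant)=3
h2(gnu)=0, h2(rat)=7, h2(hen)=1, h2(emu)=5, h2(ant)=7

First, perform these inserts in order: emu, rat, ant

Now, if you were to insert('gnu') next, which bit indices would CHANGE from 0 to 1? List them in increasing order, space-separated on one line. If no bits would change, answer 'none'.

Answer: 4

Derivation:
Start: bits=00000000
After insert 'emu': sets bits 0 5 -> bits=10000100
After insert 'rat': sets bits 1 7 -> bits=11000101
After insert 'ant': sets bits 3 7 -> bits=11010101
insert 'gnu' would touch bits 0 4; currently bit0=1, bit4=0
Bits that are 0 among those (would change 0->1): 4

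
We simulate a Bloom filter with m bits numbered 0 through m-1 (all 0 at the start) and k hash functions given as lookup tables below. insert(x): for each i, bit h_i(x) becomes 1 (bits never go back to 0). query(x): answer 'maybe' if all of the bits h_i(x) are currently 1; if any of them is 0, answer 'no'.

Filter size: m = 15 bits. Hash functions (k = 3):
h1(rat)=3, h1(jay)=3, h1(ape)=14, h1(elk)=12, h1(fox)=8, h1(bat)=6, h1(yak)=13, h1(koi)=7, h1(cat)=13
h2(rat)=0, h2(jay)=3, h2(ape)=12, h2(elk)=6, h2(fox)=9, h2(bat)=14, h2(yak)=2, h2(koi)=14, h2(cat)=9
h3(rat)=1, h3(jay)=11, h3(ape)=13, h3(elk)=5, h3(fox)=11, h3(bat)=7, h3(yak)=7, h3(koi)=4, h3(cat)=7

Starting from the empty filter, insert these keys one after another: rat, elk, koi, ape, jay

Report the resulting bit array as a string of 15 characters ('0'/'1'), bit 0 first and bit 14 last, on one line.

Answer: 110111110001111

Derivation:
Start: bits=000000000000000
After insert 'rat': sets bits 0 1 3 -> bits=110100000000000
After insert 'elk': sets bits 5 6 12 -> bits=110101100000100
After insert 'koi': sets bits 4 7 14 -> bits=110111110000101
After insert 'ape': sets bits 12 13 14 -> bits=110111110000111
After insert 'jay': sets bits 3 11 -> bits=110111110001111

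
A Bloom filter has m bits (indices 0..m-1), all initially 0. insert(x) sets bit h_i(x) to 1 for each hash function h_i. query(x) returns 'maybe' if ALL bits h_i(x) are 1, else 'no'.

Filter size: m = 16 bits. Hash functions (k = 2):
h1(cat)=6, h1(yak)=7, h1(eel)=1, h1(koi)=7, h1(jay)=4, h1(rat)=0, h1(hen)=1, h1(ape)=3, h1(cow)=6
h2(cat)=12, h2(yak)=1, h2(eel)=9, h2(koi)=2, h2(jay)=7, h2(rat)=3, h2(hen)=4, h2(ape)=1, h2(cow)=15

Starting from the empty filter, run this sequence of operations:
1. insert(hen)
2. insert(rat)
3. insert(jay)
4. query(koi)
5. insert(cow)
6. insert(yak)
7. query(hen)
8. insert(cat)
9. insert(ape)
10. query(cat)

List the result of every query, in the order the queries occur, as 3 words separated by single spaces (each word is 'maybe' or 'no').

Start: bits=0000000000000000
Op 1: insert hen -> sets bits 1 4 -> bits=0100100000000000
Op 2: insert rat -> sets bits 0 3 -> bits=1101100000000000
Op 3: insert jay -> sets bits 4 7 -> bits=1101100100000000
Op 4: query koi -> checks bit2=0, bit7=1 (has a 0) -> no
Op 5: insert cow -> sets bits 6 15 -> bits=1101101100000001
Op 6: insert yak -> sets bits 1 7 -> bits=1101101100000001
Op 7: query hen -> checks bit1=1, bit4=1 (all 1) -> maybe
Op 8: insert cat -> sets bits 6 12 -> bits=1101101100001001
Op 9: insert ape -> sets bits 1 3 -> bits=1101101100001001
Op 10: query cat -> checks bit6=1, bit12=1 (all 1) -> maybe
Query results in order: no maybe maybe

Answer: no maybe maybe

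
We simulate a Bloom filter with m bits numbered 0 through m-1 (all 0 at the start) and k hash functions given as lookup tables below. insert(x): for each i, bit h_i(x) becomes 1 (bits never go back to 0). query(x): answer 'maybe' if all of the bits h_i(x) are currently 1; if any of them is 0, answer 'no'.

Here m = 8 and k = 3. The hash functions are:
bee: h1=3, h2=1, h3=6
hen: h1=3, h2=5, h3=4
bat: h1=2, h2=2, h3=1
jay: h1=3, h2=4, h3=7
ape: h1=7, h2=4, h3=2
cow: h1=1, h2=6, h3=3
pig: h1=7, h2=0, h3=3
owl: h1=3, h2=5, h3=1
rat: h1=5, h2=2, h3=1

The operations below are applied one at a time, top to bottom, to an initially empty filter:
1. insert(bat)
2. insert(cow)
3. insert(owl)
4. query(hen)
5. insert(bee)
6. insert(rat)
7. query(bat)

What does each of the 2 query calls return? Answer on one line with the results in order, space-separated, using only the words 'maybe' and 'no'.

Start: bits=00000000
Op 1: insert bat -> sets bits 1 2 -> bits=01100000
Op 2: insert cow -> sets bits 1 3 6 -> bits=01110010
Op 3: insert owl -> sets bits 1 3 5 -> bits=01110110
Op 4: query hen -> checks bit3=1, bit4=0, bit5=1 (has a 0) -> no
Op 5: insert bee -> sets bits 1 3 6 -> bits=01110110
Op 6: insert rat -> sets bits 1 2 5 -> bits=01110110
Op 7: query bat -> checks bit1=1, bit2=1 (all 1) -> maybe
Query results in order: no maybe

Answer: no maybe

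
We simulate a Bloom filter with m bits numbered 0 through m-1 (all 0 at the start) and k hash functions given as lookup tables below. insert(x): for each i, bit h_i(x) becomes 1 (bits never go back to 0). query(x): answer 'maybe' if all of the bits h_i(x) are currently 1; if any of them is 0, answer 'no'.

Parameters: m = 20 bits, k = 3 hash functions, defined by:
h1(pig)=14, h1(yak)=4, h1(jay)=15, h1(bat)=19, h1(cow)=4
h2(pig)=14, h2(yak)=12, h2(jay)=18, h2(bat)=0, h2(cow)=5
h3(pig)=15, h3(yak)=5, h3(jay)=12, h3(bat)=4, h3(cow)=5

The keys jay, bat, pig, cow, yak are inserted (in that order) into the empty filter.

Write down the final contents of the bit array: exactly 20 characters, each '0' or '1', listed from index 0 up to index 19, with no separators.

Start: bits=00000000000000000000
After insert 'jay': sets bits 12 15 18 -> bits=00000000000010010010
After insert 'bat': sets bits 0 4 19 -> bits=10001000000010010011
After insert 'pig': sets bits 14 15 -> bits=10001000000010110011
After insert 'cow': sets bits 4 5 -> bits=10001100000010110011
After insert 'yak': sets bits 4 5 12 -> bits=10001100000010110011

Answer: 10001100000010110011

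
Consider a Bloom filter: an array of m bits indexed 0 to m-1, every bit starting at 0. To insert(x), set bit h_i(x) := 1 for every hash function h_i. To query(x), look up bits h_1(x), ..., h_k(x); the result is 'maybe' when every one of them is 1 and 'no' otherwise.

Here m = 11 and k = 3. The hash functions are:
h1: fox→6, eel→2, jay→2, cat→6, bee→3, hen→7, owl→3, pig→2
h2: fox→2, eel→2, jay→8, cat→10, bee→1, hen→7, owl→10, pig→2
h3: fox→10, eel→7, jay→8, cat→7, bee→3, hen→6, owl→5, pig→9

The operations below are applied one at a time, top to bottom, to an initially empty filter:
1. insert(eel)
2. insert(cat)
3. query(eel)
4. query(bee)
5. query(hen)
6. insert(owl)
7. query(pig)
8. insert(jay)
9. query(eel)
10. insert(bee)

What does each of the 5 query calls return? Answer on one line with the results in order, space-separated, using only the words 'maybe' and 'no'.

Start: bits=00000000000
Op 1: insert eel -> sets bits 2 7 -> bits=00100001000
Op 2: insert cat -> sets bits 6 7 10 -> bits=00100011001
Op 3: query eel -> checks bit2=1, bit7=1 (all 1) -> maybe
Op 4: query bee -> checks bit1=0, bit3=0 (has a 0) -> no
Op 5: query hen -> checks bit6=1, bit7=1 (all 1) -> maybe
Op 6: insert owl -> sets bits 3 5 10 -> bits=00110111001
Op 7: query pig -> checks bit2=1, bit9=0 (has a 0) -> no
Op 8: insert jay -> sets bits 2 8 -> bits=00110111101
Op 9: query eel -> checks bit2=1, bit7=1 (all 1) -> maybe
Op 10: insert bee -> sets bits 1 3 -> bits=01110111101
Query results in order: maybe no maybe no maybe

Answer: maybe no maybe no maybe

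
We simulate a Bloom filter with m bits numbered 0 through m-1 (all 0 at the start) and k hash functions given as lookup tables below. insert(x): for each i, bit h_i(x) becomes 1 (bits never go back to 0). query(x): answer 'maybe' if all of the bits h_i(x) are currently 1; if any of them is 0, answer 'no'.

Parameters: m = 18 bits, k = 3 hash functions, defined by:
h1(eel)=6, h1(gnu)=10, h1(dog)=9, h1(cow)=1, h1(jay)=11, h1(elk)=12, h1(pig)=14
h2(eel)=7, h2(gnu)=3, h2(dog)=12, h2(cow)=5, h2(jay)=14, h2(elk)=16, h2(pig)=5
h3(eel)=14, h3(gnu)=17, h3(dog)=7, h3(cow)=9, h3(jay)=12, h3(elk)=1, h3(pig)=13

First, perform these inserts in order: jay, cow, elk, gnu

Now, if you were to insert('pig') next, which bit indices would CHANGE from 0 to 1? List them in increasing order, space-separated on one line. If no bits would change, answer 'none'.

Start: bits=000000000000000000
After insert 'jay': sets bits 11 12 14 -> bits=000000000001101000
After insert 'cow': sets bits 1 5 9 -> bits=010001000101101000
After insert 'elk': sets bits 1 12 16 -> bits=010001000101101010
After insert 'gnu': sets bits 3 10 17 -> bits=010101000111101011
insert 'pig' would touch bits 5 13 14; currently bit5=1, bit13=0, bit14=1
Bits that are 0 among those (would change 0->1): 13

Answer: 13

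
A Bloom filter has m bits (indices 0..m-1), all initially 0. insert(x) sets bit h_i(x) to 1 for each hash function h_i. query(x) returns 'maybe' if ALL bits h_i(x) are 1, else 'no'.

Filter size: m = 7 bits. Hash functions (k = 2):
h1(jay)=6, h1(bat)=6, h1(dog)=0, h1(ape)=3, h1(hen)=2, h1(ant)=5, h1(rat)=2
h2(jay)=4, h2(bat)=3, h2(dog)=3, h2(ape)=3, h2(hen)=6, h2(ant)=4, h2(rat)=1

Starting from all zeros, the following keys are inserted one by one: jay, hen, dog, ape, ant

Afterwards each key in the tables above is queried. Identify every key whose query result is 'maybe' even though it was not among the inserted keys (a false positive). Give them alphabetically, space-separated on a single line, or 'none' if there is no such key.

Start: bits=0000000
After insert 'jay': sets bits 4 6 -> bits=0000101
After insert 'hen': sets bits 2 6 -> bits=0010101
After insert 'dog': sets bits 0 3 -> bits=1011101
After insert 'ape': sets bits 3 -> bits=1011101
After insert 'ant': sets bits 4 5 -> bits=1011111
Not inserted: bat rat — query each against bits=1011111:
query bat: checks bit3=1, bit6=1 (all 1) -> maybe => FALSE POSITIVE
query rat: checks bit1=0, bit2=1 (has a 0) -> no => not a false positive
False positives (alphabetical): bat

Answer: bat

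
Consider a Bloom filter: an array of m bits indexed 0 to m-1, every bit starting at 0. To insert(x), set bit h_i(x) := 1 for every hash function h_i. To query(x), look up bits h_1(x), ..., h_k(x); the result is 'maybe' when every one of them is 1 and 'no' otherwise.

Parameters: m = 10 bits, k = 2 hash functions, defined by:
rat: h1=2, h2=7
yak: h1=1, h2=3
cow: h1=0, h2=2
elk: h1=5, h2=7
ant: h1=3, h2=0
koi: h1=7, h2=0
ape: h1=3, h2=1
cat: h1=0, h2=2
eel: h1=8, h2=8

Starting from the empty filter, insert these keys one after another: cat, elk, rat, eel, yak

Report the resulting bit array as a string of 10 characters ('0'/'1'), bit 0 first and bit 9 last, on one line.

Start: bits=0000000000
After insert 'cat': sets bits 0 2 -> bits=1010000000
After insert 'elk': sets bits 5 7 -> bits=1010010100
After insert 'rat': sets bits 2 7 -> bits=1010010100
After insert 'eel': sets bits 8 -> bits=1010010110
After insert 'yak': sets bits 1 3 -> bits=1111010110

Answer: 1111010110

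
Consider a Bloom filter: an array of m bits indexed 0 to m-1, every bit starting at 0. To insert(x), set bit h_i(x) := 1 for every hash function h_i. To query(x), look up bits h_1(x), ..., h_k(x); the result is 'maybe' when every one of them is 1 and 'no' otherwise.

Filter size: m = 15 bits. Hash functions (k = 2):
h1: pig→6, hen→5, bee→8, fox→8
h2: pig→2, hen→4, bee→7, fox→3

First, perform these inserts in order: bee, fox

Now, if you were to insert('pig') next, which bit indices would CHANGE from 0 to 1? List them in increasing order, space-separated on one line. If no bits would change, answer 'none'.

Start: bits=000000000000000
After insert 'bee': sets bits 7 8 -> bits=000000011000000
After insert 'fox': sets bits 3 8 -> bits=000100011000000
insert 'pig' would touch bits 2 6; currently bit2=0, bit6=0
Bits that are 0 among those (would change 0->1): 2 6

Answer: 2 6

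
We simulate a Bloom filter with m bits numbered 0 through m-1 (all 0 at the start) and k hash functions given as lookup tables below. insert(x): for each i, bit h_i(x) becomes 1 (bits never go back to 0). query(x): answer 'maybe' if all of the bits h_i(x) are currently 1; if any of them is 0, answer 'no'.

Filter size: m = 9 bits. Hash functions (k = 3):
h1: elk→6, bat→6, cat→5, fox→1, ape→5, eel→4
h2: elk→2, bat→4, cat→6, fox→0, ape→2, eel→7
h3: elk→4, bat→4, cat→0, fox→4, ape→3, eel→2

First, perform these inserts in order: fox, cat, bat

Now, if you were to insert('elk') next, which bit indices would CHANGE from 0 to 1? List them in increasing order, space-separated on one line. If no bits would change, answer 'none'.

Start: bits=000000000
After insert 'fox': sets bits 0 1 4 -> bits=110010000
After insert 'cat': sets bits 0 5 6 -> bits=110011100
After insert 'bat': sets bits 4 6 -> bits=110011100
insert 'elk' would touch bits 2 4 6; currently bit2=0, bit4=1, bit6=1
Bits that are 0 among those (would change 0->1): 2

Answer: 2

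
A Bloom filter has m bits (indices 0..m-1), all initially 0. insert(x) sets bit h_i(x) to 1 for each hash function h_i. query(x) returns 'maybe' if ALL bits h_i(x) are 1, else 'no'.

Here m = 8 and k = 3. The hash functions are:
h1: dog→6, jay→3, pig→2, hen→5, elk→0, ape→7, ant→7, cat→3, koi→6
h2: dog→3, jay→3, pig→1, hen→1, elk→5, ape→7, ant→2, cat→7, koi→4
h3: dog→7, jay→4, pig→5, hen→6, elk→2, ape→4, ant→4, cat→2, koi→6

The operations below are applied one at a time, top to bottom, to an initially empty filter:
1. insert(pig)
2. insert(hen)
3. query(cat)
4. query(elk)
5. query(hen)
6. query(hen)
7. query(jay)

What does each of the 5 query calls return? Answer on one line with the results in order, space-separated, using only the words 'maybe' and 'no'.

Answer: no no maybe maybe no

Derivation:
Start: bits=00000000
Op 1: insert pig -> sets bits 1 2 5 -> bits=01100100
Op 2: insert hen -> sets bits 1 5 6 -> bits=01100110
Op 3: query cat -> checks bit2=1, bit3=0, bit7=0 (has a 0) -> no
Op 4: query elk -> checks bit0=0, bit2=1, bit5=1 (has a 0) -> no
Op 5: query hen -> checks bit1=1, bit5=1, bit6=1 (all 1) -> maybe
Op 6: query hen -> checks bit1=1, bit5=1, bit6=1 (all 1) -> maybe
Op 7: query jay -> checks bit3=0, bit4=0 (has a 0) -> no
Query results in order: no no maybe maybe no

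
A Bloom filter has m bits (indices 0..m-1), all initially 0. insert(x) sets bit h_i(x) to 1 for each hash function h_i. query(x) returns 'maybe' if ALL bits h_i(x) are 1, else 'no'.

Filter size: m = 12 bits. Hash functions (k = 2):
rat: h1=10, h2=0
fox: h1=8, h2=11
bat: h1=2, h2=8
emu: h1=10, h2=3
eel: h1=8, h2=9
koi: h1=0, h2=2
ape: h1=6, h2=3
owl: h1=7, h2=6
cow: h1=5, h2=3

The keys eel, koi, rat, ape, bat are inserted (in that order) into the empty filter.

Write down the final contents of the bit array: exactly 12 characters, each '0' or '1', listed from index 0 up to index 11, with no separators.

Start: bits=000000000000
After insert 'eel': sets bits 8 9 -> bits=000000001100
After insert 'koi': sets bits 0 2 -> bits=101000001100
After insert 'rat': sets bits 0 10 -> bits=101000001110
After insert 'ape': sets bits 3 6 -> bits=101100101110
After insert 'bat': sets bits 2 8 -> bits=101100101110

Answer: 101100101110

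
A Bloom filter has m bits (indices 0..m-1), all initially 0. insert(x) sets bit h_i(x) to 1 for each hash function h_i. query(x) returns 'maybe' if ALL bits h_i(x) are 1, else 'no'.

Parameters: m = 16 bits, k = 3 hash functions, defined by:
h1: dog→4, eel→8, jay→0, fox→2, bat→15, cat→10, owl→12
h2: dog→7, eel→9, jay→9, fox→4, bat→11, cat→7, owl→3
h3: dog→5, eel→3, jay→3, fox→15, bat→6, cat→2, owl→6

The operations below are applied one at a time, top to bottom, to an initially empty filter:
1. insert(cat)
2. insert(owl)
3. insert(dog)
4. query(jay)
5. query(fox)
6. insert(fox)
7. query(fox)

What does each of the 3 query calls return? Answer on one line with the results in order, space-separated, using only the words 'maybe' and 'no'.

Answer: no no maybe

Derivation:
Start: bits=0000000000000000
Op 1: insert cat -> sets bits 2 7 10 -> bits=0010000100100000
Op 2: insert owl -> sets bits 3 6 12 -> bits=0011001100101000
Op 3: insert dog -> sets bits 4 5 7 -> bits=0011111100101000
Op 4: query jay -> checks bit0=0, bit3=1, bit9=0 (has a 0) -> no
Op 5: query fox -> checks bit2=1, bit4=1, bit15=0 (has a 0) -> no
Op 6: insert fox -> sets bits 2 4 15 -> bits=0011111100101001
Op 7: query fox -> checks bit2=1, bit4=1, bit15=1 (all 1) -> maybe
Query results in order: no no maybe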